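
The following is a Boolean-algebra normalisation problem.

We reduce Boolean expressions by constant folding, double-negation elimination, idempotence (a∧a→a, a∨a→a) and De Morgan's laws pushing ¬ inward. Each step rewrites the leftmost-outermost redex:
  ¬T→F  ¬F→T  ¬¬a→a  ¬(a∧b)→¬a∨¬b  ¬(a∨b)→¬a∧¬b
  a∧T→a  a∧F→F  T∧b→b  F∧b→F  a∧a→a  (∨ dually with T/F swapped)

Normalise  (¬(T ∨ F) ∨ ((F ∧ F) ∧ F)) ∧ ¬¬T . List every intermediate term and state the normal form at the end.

  start: (¬(T ∨ F) ∨ ((F ∧ F) ∧ F)) ∧ ¬¬T
  step 1: ((¬T ∧ ¬F) ∨ ((F ∧ F) ∧ F)) ∧ ¬¬T
  step 2: ((F ∧ ¬F) ∨ ((F ∧ F) ∧ F)) ∧ ¬¬T
  step 3: (F ∨ ((F ∧ F) ∧ F)) ∧ ¬¬T
  step 4: ((F ∧ F) ∧ F) ∧ ¬¬T
  step 5: F ∧ ¬¬T
  step 6: F

Answer: normal form = F  (in 6 steps)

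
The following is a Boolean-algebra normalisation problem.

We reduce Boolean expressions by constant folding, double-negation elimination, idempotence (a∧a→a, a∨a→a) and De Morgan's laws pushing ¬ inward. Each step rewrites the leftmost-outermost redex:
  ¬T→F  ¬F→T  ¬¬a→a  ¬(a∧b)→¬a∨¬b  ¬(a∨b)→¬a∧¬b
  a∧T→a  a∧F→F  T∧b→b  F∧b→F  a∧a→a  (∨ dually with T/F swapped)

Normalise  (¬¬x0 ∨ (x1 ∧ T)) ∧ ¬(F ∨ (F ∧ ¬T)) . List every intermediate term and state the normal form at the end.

  start: (¬¬x0 ∨ (x1 ∧ T)) ∧ ¬(F ∨ (F ∧ ¬T))
  step 1: (x0 ∨ (x1 ∧ T)) ∧ ¬(F ∨ (F ∧ ¬T))
  step 2: (x0 ∨ x1) ∧ ¬(F ∨ (F ∧ ¬T))
  step 3: (x0 ∨ x1) ∧ (¬F ∧ ¬(F ∧ ¬T))
  step 4: (x0 ∨ x1) ∧ (T ∧ ¬(F ∧ ¬T))
  step 5: (x0 ∨ x1) ∧ ¬(F ∧ ¬T)
  step 6: (x0 ∨ x1) ∧ (¬F ∨ ¬¬T)
  step 7: (x0 ∨ x1) ∧ (T ∨ ¬¬T)
  step 8: (x0 ∨ x1) ∧ T
  step 9: x0 ∨ x1

Answer: normal form = x0 ∨ x1  (in 9 steps)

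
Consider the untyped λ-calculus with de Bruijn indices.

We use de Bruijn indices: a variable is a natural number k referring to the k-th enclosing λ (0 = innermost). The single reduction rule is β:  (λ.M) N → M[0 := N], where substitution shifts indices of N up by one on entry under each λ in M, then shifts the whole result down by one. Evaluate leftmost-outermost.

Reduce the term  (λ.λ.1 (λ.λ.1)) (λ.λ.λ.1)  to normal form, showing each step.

Answer: normal form = λ.λ.λ.1  (in 2 steps)

Working:
  start: (λ.λ.1 (λ.λ.1)) (λ.λ.λ.1)
  step 1: λ.(λ.λ.λ.1) (λ.λ.1)
  step 2: λ.λ.λ.1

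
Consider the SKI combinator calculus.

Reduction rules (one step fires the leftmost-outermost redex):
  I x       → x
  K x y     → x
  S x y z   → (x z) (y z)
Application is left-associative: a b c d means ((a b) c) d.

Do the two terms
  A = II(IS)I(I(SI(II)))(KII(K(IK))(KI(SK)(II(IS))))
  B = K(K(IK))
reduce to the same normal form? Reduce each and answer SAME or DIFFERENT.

Term A:
  start: II(IS)I(I(SI(II)))(KII(K(IK))(KI(SK)(II(IS))))
  →1  I(IS)I(I(SI(II)))(KII(K(IK))(KI(SK)(II(IS))))
  →2  ISI(I(SI(II)))(KII(K(IK))(KI(SK)(II(IS))))
  →3  SI(I(SI(II)))(KII(K(IK))(KI(SK)(II(IS))))
  →4  I(KII(K(IK))(KI(SK)(II(IS))))(I(SI(II))(KII(K(IK))(KI(SK)(II(IS)))))
  →5  KII(K(IK))(KI(SK)(II(IS)))(I(SI(II))(KII(K(IK))(KI(SK)(II(IS)))))
  →6  I(K(IK))(KI(SK)(II(IS)))(I(SI(II))(KII(K(IK))(KI(SK)(II(IS)))))
  →7  K(IK)(KI(SK)(II(IS)))(I(SI(II))(KII(K(IK))(KI(SK)(II(IS)))))
  →8  IK(I(SI(II))(KII(K(IK))(KI(SK)(II(IS)))))
  →9  K(I(SI(II))(KII(K(IK))(KI(SK)(II(IS)))))
  →10  K(SI(II)(KII(K(IK))(KI(SK)(II(IS)))))
  →11  K(I(KII(K(IK))(KI(SK)(II(IS))))(II(KII(K(IK))(KI(SK)(II(IS))))))
  →12  K(KII(K(IK))(KI(SK)(II(IS)))(II(KII(K(IK))(KI(SK)(II(IS))))))
  →13  K(I(K(IK))(KI(SK)(II(IS)))(II(KII(K(IK))(KI(SK)(II(IS))))))
  →14  K(K(IK)(KI(SK)(II(IS)))(II(KII(K(IK))(KI(SK)(II(IS))))))
  →15  K(IK(II(KII(K(IK))(KI(SK)(II(IS))))))
  →16  K(K(II(KII(K(IK))(KI(SK)(II(IS))))))
  →17  K(K(I(KII(K(IK))(KI(SK)(II(IS))))))
  →18  K(K(KII(K(IK))(KI(SK)(II(IS)))))
  →19  K(K(I(K(IK))(KI(SK)(II(IS)))))
  →20  K(K(K(IK)(KI(SK)(II(IS)))))
  →21  K(K(IK))
  →22  K(KK)

Term B:
  start: K(K(IK))
  →1  K(KK)

Answer: SAME — A ⇓ K(KK), B ⇓ K(KK)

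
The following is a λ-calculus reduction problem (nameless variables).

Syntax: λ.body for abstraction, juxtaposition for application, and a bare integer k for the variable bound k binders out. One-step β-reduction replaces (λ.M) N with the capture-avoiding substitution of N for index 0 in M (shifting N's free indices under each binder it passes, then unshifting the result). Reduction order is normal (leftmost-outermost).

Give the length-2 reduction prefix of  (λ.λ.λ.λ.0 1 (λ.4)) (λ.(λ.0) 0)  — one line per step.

Answer: after 2 steps: λ.λ.λ.0 1 (λ.λ.0)

Reduction:
  start: (λ.λ.λ.λ.0 1 (λ.4)) (λ.(λ.0) 0)
  step 1: λ.λ.λ.0 1 (λ.λ.(λ.0) 0)
  step 2: λ.λ.λ.0 1 (λ.λ.0)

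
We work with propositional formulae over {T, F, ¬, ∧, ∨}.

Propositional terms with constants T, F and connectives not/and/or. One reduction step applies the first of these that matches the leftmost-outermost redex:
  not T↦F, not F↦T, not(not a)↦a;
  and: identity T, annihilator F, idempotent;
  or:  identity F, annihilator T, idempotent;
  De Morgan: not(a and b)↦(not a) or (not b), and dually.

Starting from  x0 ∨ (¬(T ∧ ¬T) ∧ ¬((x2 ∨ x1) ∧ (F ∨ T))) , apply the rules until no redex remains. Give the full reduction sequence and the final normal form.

  start: x0 ∨ (¬(T ∧ ¬T) ∧ ¬((x2 ∨ x1) ∧ (F ∨ T)))
  →1  x0 ∨ ((¬T ∨ ¬¬T) ∧ ¬((x2 ∨ x1) ∧ (F ∨ T)))
  →2  x0 ∨ ((F ∨ ¬¬T) ∧ ¬((x2 ∨ x1) ∧ (F ∨ T)))
  →3  x0 ∨ (¬¬T ∧ ¬((x2 ∨ x1) ∧ (F ∨ T)))
  →4  x0 ∨ (T ∧ ¬((x2 ∨ x1) ∧ (F ∨ T)))
  →5  x0 ∨ ¬((x2 ∨ x1) ∧ (F ∨ T))
  →6  x0 ∨ (¬(x2 ∨ x1) ∨ ¬(F ∨ T))
  →7  x0 ∨ ((¬x2 ∧ ¬x1) ∨ ¬(F ∨ T))
  →8  x0 ∨ ((¬x2 ∧ ¬x1) ∨ (¬F ∧ ¬T))
  →9  x0 ∨ ((¬x2 ∧ ¬x1) ∨ (T ∧ ¬T))
  →10  x0 ∨ ((¬x2 ∧ ¬x1) ∨ ¬T)
  →11  x0 ∨ ((¬x2 ∧ ¬x1) ∨ F)
  →12  x0 ∨ (¬x2 ∧ ¬x1)

Answer: normal form = x0 ∨ (¬x2 ∧ ¬x1)  (in 12 steps)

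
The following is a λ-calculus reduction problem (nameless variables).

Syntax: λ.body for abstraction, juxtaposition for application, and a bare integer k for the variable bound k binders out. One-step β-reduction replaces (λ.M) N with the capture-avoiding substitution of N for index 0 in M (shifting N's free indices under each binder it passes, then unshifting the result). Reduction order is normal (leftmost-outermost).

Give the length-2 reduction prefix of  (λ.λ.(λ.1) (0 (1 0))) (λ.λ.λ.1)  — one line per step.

Answer: after 2 steps: λ.0

Reduction:
  start: (λ.λ.(λ.1) (0 (1 0))) (λ.λ.λ.1)
  [1] λ.(λ.1) (0 ((λ.λ.λ.1) 0))
  [2] λ.0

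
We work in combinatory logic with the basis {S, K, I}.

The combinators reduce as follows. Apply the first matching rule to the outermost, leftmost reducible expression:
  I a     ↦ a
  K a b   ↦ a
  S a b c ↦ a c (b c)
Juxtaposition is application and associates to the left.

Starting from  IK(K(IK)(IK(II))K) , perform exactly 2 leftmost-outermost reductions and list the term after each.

  start: IK(K(IK)(IK(II))K)
  [1] K(K(IK)(IK(II))K)
  [2] K(IKK)

Answer: after 2 steps: K(IKK)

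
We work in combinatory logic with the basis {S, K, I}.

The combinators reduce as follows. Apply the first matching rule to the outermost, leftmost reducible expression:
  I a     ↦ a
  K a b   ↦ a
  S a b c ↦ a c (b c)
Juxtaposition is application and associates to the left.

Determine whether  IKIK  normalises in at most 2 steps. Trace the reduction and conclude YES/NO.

Answer: YES — reaches normal form I in 2 ≤ 2 steps

Reduction:
  start: IKIK
  [1] KIK
  [2] I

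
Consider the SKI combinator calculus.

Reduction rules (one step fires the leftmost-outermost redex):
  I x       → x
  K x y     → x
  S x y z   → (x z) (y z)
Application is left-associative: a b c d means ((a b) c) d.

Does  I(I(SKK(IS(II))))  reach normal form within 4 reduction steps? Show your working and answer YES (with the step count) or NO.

Answer: NO — after 4 steps the term is IS(II), not yet normal

Reduction:
  start: I(I(SKK(IS(II))))
  step 1: I(SKK(IS(II)))
  step 2: SKK(IS(II))
  step 3: K(IS(II))(K(IS(II)))
  step 4: IS(II)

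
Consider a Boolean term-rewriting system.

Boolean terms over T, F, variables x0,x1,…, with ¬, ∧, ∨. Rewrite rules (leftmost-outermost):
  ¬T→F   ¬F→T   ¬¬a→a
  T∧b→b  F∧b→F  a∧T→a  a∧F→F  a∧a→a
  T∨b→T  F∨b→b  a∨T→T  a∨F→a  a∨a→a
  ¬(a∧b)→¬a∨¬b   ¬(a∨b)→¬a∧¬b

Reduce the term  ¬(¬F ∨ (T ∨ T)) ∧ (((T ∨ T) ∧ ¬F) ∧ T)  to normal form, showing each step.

  start: ¬(¬F ∨ (T ∨ T)) ∧ (((T ∨ T) ∧ ¬F) ∧ T)
  →1  (¬¬F ∧ ¬(T ∨ T)) ∧ (((T ∨ T) ∧ ¬F) ∧ T)
  →2  (F ∧ ¬(T ∨ T)) ∧ (((T ∨ T) ∧ ¬F) ∧ T)
  →3  F ∧ (((T ∨ T) ∧ ¬F) ∧ T)
  →4  F

Answer: normal form = F  (in 4 steps)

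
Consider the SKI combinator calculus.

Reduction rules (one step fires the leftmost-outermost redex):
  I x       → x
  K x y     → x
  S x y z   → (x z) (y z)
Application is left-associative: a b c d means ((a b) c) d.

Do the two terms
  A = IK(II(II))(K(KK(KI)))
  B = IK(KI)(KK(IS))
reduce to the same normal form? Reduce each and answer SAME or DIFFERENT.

Term A:
  start: IK(II(II))(K(KK(KI)))
  step 1: K(II(II))(K(KK(KI)))
  step 2: II(II)
  step 3: I(II)
  step 4: II
  step 5: I

Term B:
  start: IK(KI)(KK(IS))
  step 1: K(KI)(KK(IS))
  step 2: KI

Answer: DIFFERENT — A ⇓ I, B ⇓ KI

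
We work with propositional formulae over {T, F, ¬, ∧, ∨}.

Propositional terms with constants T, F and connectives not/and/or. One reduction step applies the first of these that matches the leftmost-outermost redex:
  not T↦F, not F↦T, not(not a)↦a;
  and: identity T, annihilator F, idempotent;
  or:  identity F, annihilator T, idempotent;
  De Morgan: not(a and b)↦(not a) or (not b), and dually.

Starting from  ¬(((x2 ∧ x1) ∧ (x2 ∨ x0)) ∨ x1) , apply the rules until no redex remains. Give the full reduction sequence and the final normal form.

  start: ¬(((x2 ∧ x1) ∧ (x2 ∨ x0)) ∨ x1)
  [1] ¬((x2 ∧ x1) ∧ (x2 ∨ x0)) ∧ ¬x1
  [2] (¬(x2 ∧ x1) ∨ ¬(x2 ∨ x0)) ∧ ¬x1
  [3] ((¬x2 ∨ ¬x1) ∨ ¬(x2 ∨ x0)) ∧ ¬x1
  [4] ((¬x2 ∨ ¬x1) ∨ (¬x2 ∧ ¬x0)) ∧ ¬x1

Answer: normal form = ((¬x2 ∨ ¬x1) ∨ (¬x2 ∧ ¬x0)) ∧ ¬x1  (in 4 steps)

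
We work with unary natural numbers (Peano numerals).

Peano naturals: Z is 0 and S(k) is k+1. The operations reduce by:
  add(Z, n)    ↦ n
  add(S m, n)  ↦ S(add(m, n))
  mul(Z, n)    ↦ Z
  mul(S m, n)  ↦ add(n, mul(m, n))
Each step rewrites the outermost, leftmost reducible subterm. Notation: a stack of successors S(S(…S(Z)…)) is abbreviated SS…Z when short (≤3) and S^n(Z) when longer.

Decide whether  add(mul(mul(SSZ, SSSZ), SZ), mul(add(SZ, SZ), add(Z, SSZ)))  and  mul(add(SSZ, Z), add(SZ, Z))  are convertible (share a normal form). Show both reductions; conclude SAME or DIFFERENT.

Term A:
  start: add(mul(mul(SSZ, SSSZ), SZ), mul(add(SZ, SZ), add(Z, SSZ)))
  [1] add(mul(add(SSSZ, mul(SZ, SSSZ)), SZ), mul(add(SZ, SZ), add(Z, SSZ)))
  [2] add(mul(S(add(SSZ, mul(SZ, SSSZ))), SZ), mul(add(SZ, SZ), add(Z, SSZ)))
  [3] add(add(SZ, mul(add(SSZ, mul(SZ, SSSZ)), SZ)), mul(add(SZ, SZ), add(Z, SSZ)))
  [4] add(S(add(Z, mul(add(SSZ, mul(SZ, SSSZ)), SZ))), mul(add(SZ, SZ), add(Z, SSZ)))
  [5] S(add(add(Z, mul(add(SSZ, mul(SZ, SSSZ)), SZ)), mul(add(SZ, SZ), add(Z, SSZ))))
  [6] S(add(mul(add(SSZ, mul(SZ, SSSZ)), SZ), mul(add(SZ, SZ), add(Z, SSZ))))
  [7] S(add(mul(S(add(SZ, mul(SZ, SSSZ))), SZ), mul(add(SZ, SZ), add(Z, SSZ))))
  [8] S(add(add(SZ, mul(add(SZ, mul(SZ, SSSZ)), SZ)), mul(add(SZ, SZ), add(Z, SSZ))))
  [9] S(add(S(add(Z, mul(add(SZ, mul(SZ, SSSZ)), SZ))), mul(add(SZ, SZ), add(Z, SSZ))))
  [10] S(S(add(add(Z, mul(add(SZ, mul(SZ, SSSZ)), SZ)), mul(add(SZ, SZ), add(Z, SSZ)))))
  [11] S(S(add(mul(add(SZ, mul(SZ, SSSZ)), SZ), mul(add(SZ, SZ), add(Z, SSZ)))))
  [12] S(S(add(mul(S(add(Z, mul(SZ, SSSZ))), SZ), mul(add(SZ, SZ), add(Z, SSZ)))))
  [13] S(S(add(add(SZ, mul(add(Z, mul(SZ, SSSZ)), SZ)), mul(add(SZ, SZ), add(Z, SSZ)))))
  [14] S(S(add(S(add(Z, mul(add(Z, mul(SZ, SSSZ)), SZ))), mul(add(SZ, SZ), add(Z, SSZ)))))
  [15] S(S(S(add(add(Z, mul(add(Z, mul(SZ, SSSZ)), SZ)), mul(add(SZ, SZ), add(Z, SSZ))))))
  [16] S(S(S(add(mul(add(Z, mul(SZ, SSSZ)), SZ), mul(add(SZ, SZ), add(Z, SSZ))))))
  [17] S(S(S(add(mul(mul(SZ, SSSZ), SZ), mul(add(SZ, SZ), add(Z, SSZ))))))
  [18] S(S(S(add(mul(add(SSSZ, mul(Z, SSSZ)), SZ), mul(add(SZ, SZ), add(Z, SSZ))))))
  [19] S(S(S(add(mul(S(add(SSZ, mul(Z, SSSZ))), SZ), mul(add(SZ, SZ), add(Z, SSZ))))))
  [20] S(S(S(add(add(SZ, mul(add(SSZ, mul(Z, SSSZ)), SZ)), mul(add(SZ, SZ), add(Z, SSZ))))))
  [21] S(S(S(add(S(add(Z, mul(add(SSZ, mul(Z, SSSZ)), SZ))), mul(add(SZ, SZ), add(Z, SSZ))))))
  [22] S(S(S(S(add(add(Z, mul(add(SSZ, mul(Z, SSSZ)), SZ)), mul(add(SZ, SZ), add(Z, SSZ)))))))
  [23] S(S(S(S(add(mul(add(SSZ, mul(Z, SSSZ)), SZ), mul(add(SZ, SZ), add(Z, SSZ)))))))
  [24] S(S(S(S(add(mul(S(add(SZ, mul(Z, SSSZ))), SZ), mul(add(SZ, SZ), add(Z, SSZ)))))))
  [25] S(S(S(S(add(add(SZ, mul(add(SZ, mul(Z, SSSZ)), SZ)), mul(add(SZ, SZ), add(Z, SSZ)))))))
  [26] S(S(S(S(add(S(add(Z, mul(add(SZ, mul(Z, SSSZ)), SZ))), mul(add(SZ, SZ), add(Z, SSZ)))))))
  [27] S(S(S(S(S(add(add(Z, mul(add(SZ, mul(Z, SSSZ)), SZ)), mul(add(SZ, SZ), add(Z, SSZ))))))))
  [28] S(S(S(S(S(add(mul(add(SZ, mul(Z, SSSZ)), SZ), mul(add(SZ, SZ), add(Z, SSZ))))))))
  [29] S(S(S(S(S(add(mul(S(add(Z, mul(Z, SSSZ))), SZ), mul(add(SZ, SZ), add(Z, SSZ))))))))
  [30] S(S(S(S(S(add(add(SZ, mul(add(Z, mul(Z, SSSZ)), SZ)), mul(add(SZ, SZ), add(Z, SSZ))))))))
  [31] S(S(S(S(S(add(S(add(Z, mul(add(Z, mul(Z, SSSZ)), SZ))), mul(add(SZ, SZ), add(Z, SSZ))))))))
  [32] S(S(S(S(S(S(add(add(Z, mul(add(Z, mul(Z, SSSZ)), SZ)), mul(add(SZ, SZ), add(Z, SSZ)))))))))
  [33] S(S(S(S(S(S(add(mul(add(Z, mul(Z, SSSZ)), SZ), mul(add(SZ, SZ), add(Z, SSZ)))))))))
  [34] S(S(S(S(S(S(add(mul(mul(Z, SSSZ), SZ), mul(add(SZ, SZ), add(Z, SSZ)))))))))
  [35] S(S(S(S(S(S(add(mul(Z, SZ), mul(add(SZ, SZ), add(Z, SSZ)))))))))
  [36] S(S(S(S(S(S(add(Z, mul(add(SZ, SZ), add(Z, SSZ)))))))))
  [37] S(S(S(S(S(S(mul(add(SZ, SZ), add(Z, SSZ))))))))
  [38] S(S(S(S(S(S(mul(S(add(Z, SZ)), add(Z, SSZ))))))))
  [39] S(S(S(S(S(S(add(add(Z, SSZ), mul(add(Z, SZ), add(Z, SSZ)))))))))
  [40] S(S(S(S(S(S(add(SSZ, mul(add(Z, SZ), add(Z, SSZ)))))))))
  [41] S(S(S(S(S(S(S(add(SZ, mul(add(Z, SZ), add(Z, SSZ))))))))))
  [42] S(S(S(S(S(S(S(S(add(Z, mul(add(Z, SZ), add(Z, SSZ)))))))))))
  [43] S(S(S(S(S(S(S(S(mul(add(Z, SZ), add(Z, SSZ))))))))))
  [44] S(S(S(S(S(S(S(S(mul(SZ, add(Z, SSZ))))))))))
  [45] S(S(S(S(S(S(S(S(add(add(Z, SSZ), mul(Z, add(Z, SSZ)))))))))))
  [46] S(S(S(S(S(S(S(S(add(SSZ, mul(Z, add(Z, SSZ)))))))))))
  [47] S(S(S(S(S(S(S(S(S(add(SZ, mul(Z, add(Z, SSZ))))))))))))
  [48] S(S(S(S(S(S(S(S(S(S(add(Z, mul(Z, add(Z, SSZ)))))))))))))
  [49] S(S(S(S(S(S(S(S(S(S(mul(Z, add(Z, SSZ))))))))))))
  [50] S^10(Z)

Term B:
  start: mul(add(SSZ, Z), add(SZ, Z))
  [1] mul(S(add(SZ, Z)), add(SZ, Z))
  [2] add(add(SZ, Z), mul(add(SZ, Z), add(SZ, Z)))
  [3] add(S(add(Z, Z)), mul(add(SZ, Z), add(SZ, Z)))
  [4] S(add(add(Z, Z), mul(add(SZ, Z), add(SZ, Z))))
  [5] S(add(Z, mul(add(SZ, Z), add(SZ, Z))))
  [6] S(mul(add(SZ, Z), add(SZ, Z)))
  [7] S(mul(S(add(Z, Z)), add(SZ, Z)))
  [8] S(add(add(SZ, Z), mul(add(Z, Z), add(SZ, Z))))
  [9] S(add(S(add(Z, Z)), mul(add(Z, Z), add(SZ, Z))))
  [10] S(S(add(add(Z, Z), mul(add(Z, Z), add(SZ, Z)))))
  [11] S(S(add(Z, mul(add(Z, Z), add(SZ, Z)))))
  [12] S(S(mul(add(Z, Z), add(SZ, Z))))
  [13] S(S(mul(Z, add(SZ, Z))))
  [14] SSZ

Answer: DIFFERENT — A ⇓ S^10(Z), B ⇓ SSZ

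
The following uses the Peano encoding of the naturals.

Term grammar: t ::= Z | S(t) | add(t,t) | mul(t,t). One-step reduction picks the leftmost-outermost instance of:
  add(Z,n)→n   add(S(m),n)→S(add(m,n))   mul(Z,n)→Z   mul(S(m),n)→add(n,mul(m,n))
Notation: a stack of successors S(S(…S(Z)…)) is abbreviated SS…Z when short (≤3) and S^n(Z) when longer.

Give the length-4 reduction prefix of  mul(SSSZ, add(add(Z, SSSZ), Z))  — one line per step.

  start: mul(SSSZ, add(add(Z, SSSZ), Z))
  step 1: add(add(add(Z, SSSZ), Z), mul(SSZ, add(add(Z, SSSZ), Z)))
  step 2: add(add(SSSZ, Z), mul(SSZ, add(add(Z, SSSZ), Z)))
  step 3: add(S(add(SSZ, Z)), mul(SSZ, add(add(Z, SSSZ), Z)))
  step 4: S(add(add(SSZ, Z), mul(SSZ, add(add(Z, SSSZ), Z))))

Answer: after 4 steps: S(add(add(SSZ, Z), mul(SSZ, add(add(Z, SSSZ), Z))))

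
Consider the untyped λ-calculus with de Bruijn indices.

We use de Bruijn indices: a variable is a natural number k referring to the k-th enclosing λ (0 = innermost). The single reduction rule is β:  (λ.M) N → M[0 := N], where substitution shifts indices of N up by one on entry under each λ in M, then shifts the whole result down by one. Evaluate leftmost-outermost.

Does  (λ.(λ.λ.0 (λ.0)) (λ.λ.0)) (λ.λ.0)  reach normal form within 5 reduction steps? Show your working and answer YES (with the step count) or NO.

  start: (λ.(λ.λ.0 (λ.0)) (λ.λ.0)) (λ.λ.0)
  [1] (λ.λ.0 (λ.0)) (λ.λ.0)
  [2] λ.0 (λ.0)

Answer: YES — reaches normal form λ.0 (λ.0) in 2 ≤ 5 steps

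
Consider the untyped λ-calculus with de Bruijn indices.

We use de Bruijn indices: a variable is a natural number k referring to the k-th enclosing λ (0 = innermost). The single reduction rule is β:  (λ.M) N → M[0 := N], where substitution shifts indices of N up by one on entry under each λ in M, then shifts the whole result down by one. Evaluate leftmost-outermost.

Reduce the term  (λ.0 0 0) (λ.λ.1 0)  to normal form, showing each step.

Answer: normal form = λ.λ.1 0  (in 5 steps)

Reduction:
  start: (λ.0 0 0) (λ.λ.1 0)
  →1  (λ.λ.1 0) (λ.λ.1 0) (λ.λ.1 0)
  →2  (λ.(λ.λ.1 0) 0) (λ.λ.1 0)
  →3  (λ.λ.1 0) (λ.λ.1 0)
  →4  λ.(λ.λ.1 0) 0
  →5  λ.λ.1 0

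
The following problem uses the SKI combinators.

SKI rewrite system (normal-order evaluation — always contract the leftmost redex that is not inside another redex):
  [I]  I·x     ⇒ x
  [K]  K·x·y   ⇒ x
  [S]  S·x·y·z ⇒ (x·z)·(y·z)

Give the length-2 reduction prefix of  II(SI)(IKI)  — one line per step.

  start: II(SI)(IKI)
  →1  I(SI)(IKI)
  →2  SI(IKI)

Answer: after 2 steps: SI(IKI)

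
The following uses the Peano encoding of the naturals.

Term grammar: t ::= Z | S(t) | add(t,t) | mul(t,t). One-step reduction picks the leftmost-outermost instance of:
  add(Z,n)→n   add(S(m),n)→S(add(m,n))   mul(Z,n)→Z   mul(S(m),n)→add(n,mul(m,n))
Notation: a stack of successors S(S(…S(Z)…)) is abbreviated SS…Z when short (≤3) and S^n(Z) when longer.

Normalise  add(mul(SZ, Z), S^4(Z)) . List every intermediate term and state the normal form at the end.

Answer: normal form = S^4(Z)  (in 4 steps)

Reduction:
  start: add(mul(SZ, Z), S^4(Z))
  [1] add(add(Z, mul(Z, Z)), S^4(Z))
  [2] add(mul(Z, Z), S^4(Z))
  [3] add(Z, S^4(Z))
  [4] S^4(Z)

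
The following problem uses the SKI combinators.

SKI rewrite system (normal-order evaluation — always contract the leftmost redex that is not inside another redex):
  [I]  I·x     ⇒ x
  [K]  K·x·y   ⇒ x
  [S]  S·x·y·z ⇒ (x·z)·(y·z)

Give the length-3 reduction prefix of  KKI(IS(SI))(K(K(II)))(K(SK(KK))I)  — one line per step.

  start: KKI(IS(SI))(K(K(II)))(K(SK(KK))I)
  step 1: K(IS(SI))(K(K(II)))(K(SK(KK))I)
  step 2: IS(SI)(K(SK(KK))I)
  step 3: S(SI)(K(SK(KK))I)

Answer: after 3 steps: S(SI)(K(SK(KK))I)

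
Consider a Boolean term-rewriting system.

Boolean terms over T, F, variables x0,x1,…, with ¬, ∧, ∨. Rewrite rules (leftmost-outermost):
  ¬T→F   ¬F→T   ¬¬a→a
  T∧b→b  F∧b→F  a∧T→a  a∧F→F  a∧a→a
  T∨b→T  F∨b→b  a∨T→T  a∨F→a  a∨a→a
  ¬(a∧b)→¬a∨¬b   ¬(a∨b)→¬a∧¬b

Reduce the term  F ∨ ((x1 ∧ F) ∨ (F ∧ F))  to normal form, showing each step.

  start: F ∨ ((x1 ∧ F) ∨ (F ∧ F))
  [1] (x1 ∧ F) ∨ (F ∧ F)
  [2] F ∨ (F ∧ F)
  [3] F ∧ F
  [4] F

Answer: normal form = F  (in 4 steps)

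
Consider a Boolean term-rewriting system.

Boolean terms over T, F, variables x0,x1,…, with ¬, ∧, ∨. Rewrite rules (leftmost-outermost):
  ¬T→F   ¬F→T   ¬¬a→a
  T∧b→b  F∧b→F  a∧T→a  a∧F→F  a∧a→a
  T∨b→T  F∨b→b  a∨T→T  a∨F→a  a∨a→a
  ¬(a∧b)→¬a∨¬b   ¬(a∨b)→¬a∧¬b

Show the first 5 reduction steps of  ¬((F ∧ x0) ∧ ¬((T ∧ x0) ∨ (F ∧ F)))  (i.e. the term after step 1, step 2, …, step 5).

  start: ¬((F ∧ x0) ∧ ¬((T ∧ x0) ∨ (F ∧ F)))
  →1  ¬(F ∧ x0) ∨ ¬¬((T ∧ x0) ∨ (F ∧ F))
  →2  (¬F ∨ ¬x0) ∨ ¬¬((T ∧ x0) ∨ (F ∧ F))
  →3  (T ∨ ¬x0) ∨ ¬¬((T ∧ x0) ∨ (F ∧ F))
  →4  T ∨ ¬¬((T ∧ x0) ∨ (F ∧ F))
  →5  T

Answer: after 5 steps: T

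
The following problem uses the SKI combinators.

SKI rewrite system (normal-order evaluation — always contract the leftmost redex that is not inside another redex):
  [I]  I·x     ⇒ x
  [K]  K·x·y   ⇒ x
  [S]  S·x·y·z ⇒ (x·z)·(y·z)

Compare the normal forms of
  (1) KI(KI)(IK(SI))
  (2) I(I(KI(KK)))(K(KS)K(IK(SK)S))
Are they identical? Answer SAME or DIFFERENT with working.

Term A:
  start: KI(KI)(IK(SI))
  [1] I(IK(SI))
  [2] IK(SI)
  [3] K(SI)

Term B:
  start: I(I(KI(KK)))(K(KS)K(IK(SK)S))
  [1] I(KI(KK))(K(KS)K(IK(SK)S))
  [2] KI(KK)(K(KS)K(IK(SK)S))
  [3] I(K(KS)K(IK(SK)S))
  [4] K(KS)K(IK(SK)S)
  [5] KS(IK(SK)S)
  [6] S

Answer: DIFFERENT — A ⇓ K(SI), B ⇓ S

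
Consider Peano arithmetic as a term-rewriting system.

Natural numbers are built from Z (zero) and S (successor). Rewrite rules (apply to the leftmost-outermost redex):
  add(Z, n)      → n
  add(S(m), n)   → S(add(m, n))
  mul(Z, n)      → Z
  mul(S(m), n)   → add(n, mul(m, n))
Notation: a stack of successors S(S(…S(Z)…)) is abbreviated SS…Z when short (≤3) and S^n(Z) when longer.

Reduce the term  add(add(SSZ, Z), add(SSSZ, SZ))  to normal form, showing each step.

Answer: normal form = S^6(Z)  (in 10 steps)

Derivation:
  start: add(add(SSZ, Z), add(SSSZ, SZ))
  step 1: add(S(add(SZ, Z)), add(SSSZ, SZ))
  step 2: S(add(add(SZ, Z), add(SSSZ, SZ)))
  step 3: S(add(S(add(Z, Z)), add(SSSZ, SZ)))
  step 4: S(S(add(add(Z, Z), add(SSSZ, SZ))))
  step 5: S(S(add(Z, add(SSSZ, SZ))))
  step 6: S(S(add(SSSZ, SZ)))
  step 7: S(S(S(add(SSZ, SZ))))
  step 8: S(S(S(S(add(SZ, SZ)))))
  step 9: S(S(S(S(S(add(Z, SZ))))))
  step 10: S^6(Z)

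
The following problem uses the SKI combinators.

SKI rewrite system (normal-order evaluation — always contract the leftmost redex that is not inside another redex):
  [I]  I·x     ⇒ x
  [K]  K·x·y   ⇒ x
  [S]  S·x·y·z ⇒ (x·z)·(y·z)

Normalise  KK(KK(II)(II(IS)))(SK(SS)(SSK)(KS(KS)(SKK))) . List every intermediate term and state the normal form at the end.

  start: KK(KK(II)(II(IS)))(SK(SS)(SSK)(KS(KS)(SKK)))
  →1  K(SK(SS)(SSK)(KS(KS)(SKK)))
  →2  K(K(SSK)(SS(SSK))(KS(KS)(SKK)))
  →3  K(SSK(KS(KS)(SKK)))
  →4  K(S(KS(KS)(SKK))(K(KS(KS)(SKK))))
  →5  K(S(S(SKK))(K(KS(KS)(SKK))))
  →6  K(S(S(SKK))(K(S(SKK))))

Answer: normal form = K(S(S(SKK))(K(S(SKK))))  (in 6 steps)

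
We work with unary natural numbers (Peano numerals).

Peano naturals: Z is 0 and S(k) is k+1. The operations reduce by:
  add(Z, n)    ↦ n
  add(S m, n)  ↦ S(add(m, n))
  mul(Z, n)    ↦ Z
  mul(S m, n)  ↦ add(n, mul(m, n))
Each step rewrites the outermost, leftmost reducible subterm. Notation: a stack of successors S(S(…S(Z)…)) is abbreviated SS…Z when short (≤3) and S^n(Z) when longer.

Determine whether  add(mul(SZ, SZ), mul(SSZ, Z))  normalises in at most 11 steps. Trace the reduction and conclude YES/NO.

Answer: YES — reaches normal form SZ in 11 ≤ 11 steps

Reduction:
  start: add(mul(SZ, SZ), mul(SSZ, Z))
  [1] add(add(SZ, mul(Z, SZ)), mul(SSZ, Z))
  [2] add(S(add(Z, mul(Z, SZ))), mul(SSZ, Z))
  [3] S(add(add(Z, mul(Z, SZ)), mul(SSZ, Z)))
  [4] S(add(mul(Z, SZ), mul(SSZ, Z)))
  [5] S(add(Z, mul(SSZ, Z)))
  [6] S(mul(SSZ, Z))
  [7] S(add(Z, mul(SZ, Z)))
  [8] S(mul(SZ, Z))
  [9] S(add(Z, mul(Z, Z)))
  [10] S(mul(Z, Z))
  [11] SZ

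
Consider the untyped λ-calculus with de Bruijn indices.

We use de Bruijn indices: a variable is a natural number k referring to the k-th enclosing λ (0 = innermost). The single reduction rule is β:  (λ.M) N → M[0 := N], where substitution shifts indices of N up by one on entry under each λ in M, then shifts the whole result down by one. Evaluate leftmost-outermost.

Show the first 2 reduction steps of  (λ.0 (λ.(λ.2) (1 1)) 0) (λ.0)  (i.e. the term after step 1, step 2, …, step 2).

  start: (λ.0 (λ.(λ.2) (1 1)) 0) (λ.0)
  →1  (λ.0) (λ.(λ.λ.0) ((λ.0) (λ.0))) (λ.0)
  →2  (λ.(λ.λ.0) ((λ.0) (λ.0))) (λ.0)

Answer: after 2 steps: (λ.(λ.λ.0) ((λ.0) (λ.0))) (λ.0)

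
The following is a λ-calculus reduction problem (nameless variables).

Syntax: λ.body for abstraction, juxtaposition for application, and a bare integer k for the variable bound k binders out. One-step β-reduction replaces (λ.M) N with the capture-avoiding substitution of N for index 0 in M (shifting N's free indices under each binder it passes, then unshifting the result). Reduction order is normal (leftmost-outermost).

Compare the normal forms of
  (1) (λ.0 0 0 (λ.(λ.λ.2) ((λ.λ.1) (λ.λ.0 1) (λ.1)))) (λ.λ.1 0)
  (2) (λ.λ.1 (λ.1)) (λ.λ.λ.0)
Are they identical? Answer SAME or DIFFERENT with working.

Term A:
  start: (λ.0 0 0 (λ.(λ.λ.2) ((λ.λ.1) (λ.λ.0 1) (λ.1)))) (λ.λ.1 0)
  step 1: (λ.λ.1 0) (λ.λ.1 0) (λ.λ.1 0) (λ.(λ.λ.2) ((λ.λ.1) (λ.λ.0 1) (λ.1)))
  step 2: (λ.(λ.λ.1 0) 0) (λ.λ.1 0) (λ.(λ.λ.2) ((λ.λ.1) (λ.λ.0 1) (λ.1)))
  step 3: (λ.λ.1 0) (λ.λ.1 0) (λ.(λ.λ.2) ((λ.λ.1) (λ.λ.0 1) (λ.1)))
  step 4: (λ.(λ.λ.1 0) 0) (λ.(λ.λ.2) ((λ.λ.1) (λ.λ.0 1) (λ.1)))
  step 5: (λ.λ.1 0) (λ.(λ.λ.2) ((λ.λ.1) (λ.λ.0 1) (λ.1)))
  step 6: λ.(λ.(λ.λ.2) ((λ.λ.1) (λ.λ.0 1) (λ.1))) 0
  step 7: λ.(λ.λ.2) ((λ.λ.1) (λ.λ.0 1) (λ.1))
  step 8: λ.λ.1

Term B:
  start: (λ.λ.1 (λ.1)) (λ.λ.λ.0)
  step 1: λ.(λ.λ.λ.0) (λ.1)
  step 2: λ.λ.λ.0

Answer: DIFFERENT — A ⇓ λ.λ.1, B ⇓ λ.λ.λ.0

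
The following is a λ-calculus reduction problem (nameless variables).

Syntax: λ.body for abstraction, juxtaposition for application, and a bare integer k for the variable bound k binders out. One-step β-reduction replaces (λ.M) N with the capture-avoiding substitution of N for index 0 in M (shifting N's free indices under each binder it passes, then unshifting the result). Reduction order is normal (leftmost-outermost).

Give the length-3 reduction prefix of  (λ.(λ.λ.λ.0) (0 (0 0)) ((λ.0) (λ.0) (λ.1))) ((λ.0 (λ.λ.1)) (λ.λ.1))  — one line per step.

  start: (λ.(λ.λ.λ.0) (0 (0 0)) ((λ.0) (λ.0) (λ.1))) ((λ.0 (λ.λ.1)) (λ.λ.1))
  step 1: (λ.λ.λ.0) ((λ.0 (λ.λ.1)) (λ.λ.1) ((λ.0 (λ.λ.1)) (λ.λ.1) ((λ.0 (λ.λ.1)) (λ.λ.1)))) ((λ.0) (λ.0) (λ.(λ.0 (λ.λ.1)) (λ.λ.1)))
  step 2: (λ.λ.0) ((λ.0) (λ.0) (λ.(λ.0 (λ.λ.1)) (λ.λ.1)))
  step 3: λ.0

Answer: after 3 steps: λ.0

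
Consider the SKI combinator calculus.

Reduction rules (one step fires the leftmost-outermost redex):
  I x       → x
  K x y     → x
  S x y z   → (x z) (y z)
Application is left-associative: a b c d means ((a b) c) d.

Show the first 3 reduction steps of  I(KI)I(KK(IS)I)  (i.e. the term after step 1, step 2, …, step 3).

  start: I(KI)I(KK(IS)I)
  →1  KII(KK(IS)I)
  →2  I(KK(IS)I)
  →3  KK(IS)I

Answer: after 3 steps: KK(IS)I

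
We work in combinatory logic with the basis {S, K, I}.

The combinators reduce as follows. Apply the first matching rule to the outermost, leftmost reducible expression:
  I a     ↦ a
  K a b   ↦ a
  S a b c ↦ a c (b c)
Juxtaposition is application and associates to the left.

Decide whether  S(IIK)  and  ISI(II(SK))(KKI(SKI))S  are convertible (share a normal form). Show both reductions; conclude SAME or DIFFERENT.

Answer: DIFFERENT — A ⇓ SK, B ⇓ S

Working:
Term A:
  start: S(IIK)
  [1] S(IK)
  [2] SK

Term B:
  start: ISI(II(SK))(KKI(SKI))S
  [1] SI(II(SK))(KKI(SKI))S
  [2] I(KKI(SKI))(II(SK)(KKI(SKI)))S
  [3] KKI(SKI)(II(SK)(KKI(SKI)))S
  [4] K(SKI)(II(SK)(KKI(SKI)))S
  [5] SKIS
  [6] KS(IS)
  [7] S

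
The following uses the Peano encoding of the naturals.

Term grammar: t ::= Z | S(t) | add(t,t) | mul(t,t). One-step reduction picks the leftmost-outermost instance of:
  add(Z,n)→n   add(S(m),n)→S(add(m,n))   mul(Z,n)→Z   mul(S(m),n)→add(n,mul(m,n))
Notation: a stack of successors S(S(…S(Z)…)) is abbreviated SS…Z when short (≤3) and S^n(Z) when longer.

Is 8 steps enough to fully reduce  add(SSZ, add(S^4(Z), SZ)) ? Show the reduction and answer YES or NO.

Answer: YES — reaches normal form S^7(Z) in 8 ≤ 8 steps

Derivation:
  start: add(SSZ, add(S^4(Z), SZ))
  →1  S(add(SZ, add(S^4(Z), SZ)))
  →2  S(S(add(Z, add(S^4(Z), SZ))))
  →3  S(S(add(S^4(Z), SZ)))
  →4  S(S(S(add(SSSZ, SZ))))
  →5  S(S(S(S(add(SSZ, SZ)))))
  →6  S(S(S(S(S(add(SZ, SZ))))))
  →7  S(S(S(S(S(S(add(Z, SZ)))))))
  →8  S^7(Z)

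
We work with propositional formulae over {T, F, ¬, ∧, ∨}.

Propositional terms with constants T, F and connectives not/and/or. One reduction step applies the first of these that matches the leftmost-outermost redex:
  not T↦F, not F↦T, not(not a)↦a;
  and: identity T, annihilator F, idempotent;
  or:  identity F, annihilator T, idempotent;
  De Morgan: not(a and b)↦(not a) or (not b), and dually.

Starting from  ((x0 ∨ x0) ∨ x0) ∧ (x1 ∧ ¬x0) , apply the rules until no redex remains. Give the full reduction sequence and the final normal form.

Answer: normal form = x0 ∧ (x1 ∧ ¬x0)  (in 2 steps)

Reduction:
  start: ((x0 ∨ x0) ∨ x0) ∧ (x1 ∧ ¬x0)
  step 1: (x0 ∨ x0) ∧ (x1 ∧ ¬x0)
  step 2: x0 ∧ (x1 ∧ ¬x0)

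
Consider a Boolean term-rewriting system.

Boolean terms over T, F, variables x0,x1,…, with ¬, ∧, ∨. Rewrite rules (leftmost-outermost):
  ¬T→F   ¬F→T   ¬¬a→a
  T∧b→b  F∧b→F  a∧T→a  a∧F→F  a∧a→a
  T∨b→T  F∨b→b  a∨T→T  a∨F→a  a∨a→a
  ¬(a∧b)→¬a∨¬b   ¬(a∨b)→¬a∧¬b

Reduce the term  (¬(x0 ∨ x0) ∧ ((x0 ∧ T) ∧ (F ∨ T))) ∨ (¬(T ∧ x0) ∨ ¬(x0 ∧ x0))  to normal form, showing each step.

  start: (¬(x0 ∨ x0) ∧ ((x0 ∧ T) ∧ (F ∨ T))) ∨ (¬(T ∧ x0) ∨ ¬(x0 ∧ x0))
  step 1: ((¬x0 ∧ ¬x0) ∧ ((x0 ∧ T) ∧ (F ∨ T))) ∨ (¬(T ∧ x0) ∨ ¬(x0 ∧ x0))
  step 2: (¬x0 ∧ ((x0 ∧ T) ∧ (F ∨ T))) ∨ (¬(T ∧ x0) ∨ ¬(x0 ∧ x0))
  step 3: (¬x0 ∧ (x0 ∧ (F ∨ T))) ∨ (¬(T ∧ x0) ∨ ¬(x0 ∧ x0))
  step 4: (¬x0 ∧ (x0 ∧ T)) ∨ (¬(T ∧ x0) ∨ ¬(x0 ∧ x0))
  step 5: (¬x0 ∧ x0) ∨ (¬(T ∧ x0) ∨ ¬(x0 ∧ x0))
  step 6: (¬x0 ∧ x0) ∨ ((¬T ∨ ¬x0) ∨ ¬(x0 ∧ x0))
  step 7: (¬x0 ∧ x0) ∨ ((F ∨ ¬x0) ∨ ¬(x0 ∧ x0))
  step 8: (¬x0 ∧ x0) ∨ (¬x0 ∨ ¬(x0 ∧ x0))
  step 9: (¬x0 ∧ x0) ∨ (¬x0 ∨ (¬x0 ∨ ¬x0))
  step 10: (¬x0 ∧ x0) ∨ (¬x0 ∨ ¬x0)
  step 11: (¬x0 ∧ x0) ∨ ¬x0

Answer: normal form = (¬x0 ∧ x0) ∨ ¬x0  (in 11 steps)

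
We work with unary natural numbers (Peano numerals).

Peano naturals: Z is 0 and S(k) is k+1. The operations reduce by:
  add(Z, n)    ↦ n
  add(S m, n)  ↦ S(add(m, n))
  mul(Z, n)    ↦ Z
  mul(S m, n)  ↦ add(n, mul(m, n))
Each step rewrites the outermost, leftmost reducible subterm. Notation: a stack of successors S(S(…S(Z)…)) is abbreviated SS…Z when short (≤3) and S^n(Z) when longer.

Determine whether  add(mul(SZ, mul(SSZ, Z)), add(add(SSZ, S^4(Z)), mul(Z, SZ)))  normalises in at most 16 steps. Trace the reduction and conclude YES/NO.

Answer: NO — after 16 steps the term is S(S(S(S(add(SSZ, mul(Z, SZ)))))), not yet normal

Working:
  start: add(mul(SZ, mul(SSZ, Z)), add(add(SSZ, S^4(Z)), mul(Z, SZ)))
  step 1: add(add(mul(SSZ, Z), mul(Z, mul(SSZ, Z))), add(add(SSZ, S^4(Z)), mul(Z, SZ)))
  step 2: add(add(add(Z, mul(SZ, Z)), mul(Z, mul(SSZ, Z))), add(add(SSZ, S^4(Z)), mul(Z, SZ)))
  step 3: add(add(mul(SZ, Z), mul(Z, mul(SSZ, Z))), add(add(SSZ, S^4(Z)), mul(Z, SZ)))
  step 4: add(add(add(Z, mul(Z, Z)), mul(Z, mul(SSZ, Z))), add(add(SSZ, S^4(Z)), mul(Z, SZ)))
  step 5: add(add(mul(Z, Z), mul(Z, mul(SSZ, Z))), add(add(SSZ, S^4(Z)), mul(Z, SZ)))
  step 6: add(add(Z, mul(Z, mul(SSZ, Z))), add(add(SSZ, S^4(Z)), mul(Z, SZ)))
  step 7: add(mul(Z, mul(SSZ, Z)), add(add(SSZ, S^4(Z)), mul(Z, SZ)))
  step 8: add(Z, add(add(SSZ, S^4(Z)), mul(Z, SZ)))
  step 9: add(add(SSZ, S^4(Z)), mul(Z, SZ))
  step 10: add(S(add(SZ, S^4(Z))), mul(Z, SZ))
  step 11: S(add(add(SZ, S^4(Z)), mul(Z, SZ)))
  step 12: S(add(S(add(Z, S^4(Z))), mul(Z, SZ)))
  step 13: S(S(add(add(Z, S^4(Z)), mul(Z, SZ))))
  step 14: S(S(add(S^4(Z), mul(Z, SZ))))
  step 15: S(S(S(add(SSSZ, mul(Z, SZ)))))
  step 16: S(S(S(S(add(SSZ, mul(Z, SZ))))))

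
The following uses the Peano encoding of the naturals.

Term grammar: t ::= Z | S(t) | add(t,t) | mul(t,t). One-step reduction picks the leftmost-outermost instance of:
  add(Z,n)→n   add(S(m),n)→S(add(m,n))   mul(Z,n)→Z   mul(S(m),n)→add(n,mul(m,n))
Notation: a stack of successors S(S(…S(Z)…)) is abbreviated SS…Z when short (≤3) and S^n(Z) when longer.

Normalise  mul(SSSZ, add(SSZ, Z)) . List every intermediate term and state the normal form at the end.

Answer: normal form = S^6(Z)  (in 22 steps)

Reduction:
  start: mul(SSSZ, add(SSZ, Z))
  step 1: add(add(SSZ, Z), mul(SSZ, add(SSZ, Z)))
  step 2: add(S(add(SZ, Z)), mul(SSZ, add(SSZ, Z)))
  step 3: S(add(add(SZ, Z), mul(SSZ, add(SSZ, Z))))
  step 4: S(add(S(add(Z, Z)), mul(SSZ, add(SSZ, Z))))
  step 5: S(S(add(add(Z, Z), mul(SSZ, add(SSZ, Z)))))
  step 6: S(S(add(Z, mul(SSZ, add(SSZ, Z)))))
  step 7: S(S(mul(SSZ, add(SSZ, Z))))
  step 8: S(S(add(add(SSZ, Z), mul(SZ, add(SSZ, Z)))))
  step 9: S(S(add(S(add(SZ, Z)), mul(SZ, add(SSZ, Z)))))
  step 10: S(S(S(add(add(SZ, Z), mul(SZ, add(SSZ, Z))))))
  step 11: S(S(S(add(S(add(Z, Z)), mul(SZ, add(SSZ, Z))))))
  step 12: S(S(S(S(add(add(Z, Z), mul(SZ, add(SSZ, Z)))))))
  step 13: S(S(S(S(add(Z, mul(SZ, add(SSZ, Z)))))))
  step 14: S(S(S(S(mul(SZ, add(SSZ, Z))))))
  step 15: S(S(S(S(add(add(SSZ, Z), mul(Z, add(SSZ, Z)))))))
  step 16: S(S(S(S(add(S(add(SZ, Z)), mul(Z, add(SSZ, Z)))))))
  step 17: S(S(S(S(S(add(add(SZ, Z), mul(Z, add(SSZ, Z))))))))
  step 18: S(S(S(S(S(add(S(add(Z, Z)), mul(Z, add(SSZ, Z))))))))
  step 19: S(S(S(S(S(S(add(add(Z, Z), mul(Z, add(SSZ, Z)))))))))
  step 20: S(S(S(S(S(S(add(Z, mul(Z, add(SSZ, Z)))))))))
  step 21: S(S(S(S(S(S(mul(Z, add(SSZ, Z))))))))
  step 22: S^6(Z)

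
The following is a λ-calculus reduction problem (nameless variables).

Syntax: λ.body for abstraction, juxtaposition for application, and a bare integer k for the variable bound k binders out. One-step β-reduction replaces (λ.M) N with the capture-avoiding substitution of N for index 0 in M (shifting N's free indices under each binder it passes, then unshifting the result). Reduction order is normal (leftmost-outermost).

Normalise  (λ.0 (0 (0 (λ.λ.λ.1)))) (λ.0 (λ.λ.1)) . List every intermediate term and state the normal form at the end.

Answer: normal form = λ.λ.1  (in 7 steps)

Reduction:
  start: (λ.0 (0 (0 (λ.λ.λ.1)))) (λ.0 (λ.λ.1))
  step 1: (λ.0 (λ.λ.1)) ((λ.0 (λ.λ.1)) ((λ.0 (λ.λ.1)) (λ.λ.λ.1)))
  step 2: (λ.0 (λ.λ.1)) ((λ.0 (λ.λ.1)) (λ.λ.λ.1)) (λ.λ.1)
  step 3: (λ.0 (λ.λ.1)) (λ.λ.λ.1) (λ.λ.1) (λ.λ.1)
  step 4: (λ.λ.λ.1) (λ.λ.1) (λ.λ.1) (λ.λ.1)
  step 5: (λ.λ.1) (λ.λ.1) (λ.λ.1)
  step 6: (λ.λ.λ.1) (λ.λ.1)
  step 7: λ.λ.1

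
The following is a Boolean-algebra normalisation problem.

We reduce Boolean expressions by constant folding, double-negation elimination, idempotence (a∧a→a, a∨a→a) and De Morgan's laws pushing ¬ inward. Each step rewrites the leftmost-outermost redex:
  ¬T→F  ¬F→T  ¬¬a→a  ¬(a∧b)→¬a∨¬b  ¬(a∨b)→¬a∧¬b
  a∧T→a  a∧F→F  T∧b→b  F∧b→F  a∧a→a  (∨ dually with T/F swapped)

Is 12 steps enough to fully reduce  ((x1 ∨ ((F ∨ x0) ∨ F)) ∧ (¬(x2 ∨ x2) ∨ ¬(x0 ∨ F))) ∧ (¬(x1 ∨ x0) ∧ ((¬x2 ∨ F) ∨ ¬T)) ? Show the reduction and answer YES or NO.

  start: ((x1 ∨ ((F ∨ x0) ∨ F)) ∧ (¬(x2 ∨ x2) ∨ ¬(x0 ∨ F))) ∧ (¬(x1 ∨ x0) ∧ ((¬x2 ∨ F) ∨ ¬T))
  step 1: ((x1 ∨ (F ∨ x0)) ∧ (¬(x2 ∨ x2) ∨ ¬(x0 ∨ F))) ∧ (¬(x1 ∨ x0) ∧ ((¬x2 ∨ F) ∨ ¬T))
  step 2: ((x1 ∨ x0) ∧ (¬(x2 ∨ x2) ∨ ¬(x0 ∨ F))) ∧ (¬(x1 ∨ x0) ∧ ((¬x2 ∨ F) ∨ ¬T))
  step 3: ((x1 ∨ x0) ∧ ((¬x2 ∧ ¬x2) ∨ ¬(x0 ∨ F))) ∧ (¬(x1 ∨ x0) ∧ ((¬x2 ∨ F) ∨ ¬T))
  step 4: ((x1 ∨ x0) ∧ (¬x2 ∨ ¬(x0 ∨ F))) ∧ (¬(x1 ∨ x0) ∧ ((¬x2 ∨ F) ∨ ¬T))
  step 5: ((x1 ∨ x0) ∧ (¬x2 ∨ (¬x0 ∧ ¬F))) ∧ (¬(x1 ∨ x0) ∧ ((¬x2 ∨ F) ∨ ¬T))
  step 6: ((x1 ∨ x0) ∧ (¬x2 ∨ (¬x0 ∧ T))) ∧ (¬(x1 ∨ x0) ∧ ((¬x2 ∨ F) ∨ ¬T))
  step 7: ((x1 ∨ x0) ∧ (¬x2 ∨ ¬x0)) ∧ (¬(x1 ∨ x0) ∧ ((¬x2 ∨ F) ∨ ¬T))
  step 8: ((x1 ∨ x0) ∧ (¬x2 ∨ ¬x0)) ∧ ((¬x1 ∧ ¬x0) ∧ ((¬x2 ∨ F) ∨ ¬T))
  step 9: ((x1 ∨ x0) ∧ (¬x2 ∨ ¬x0)) ∧ ((¬x1 ∧ ¬x0) ∧ (¬x2 ∨ ¬T))
  step 10: ((x1 ∨ x0) ∧ (¬x2 ∨ ¬x0)) ∧ ((¬x1 ∧ ¬x0) ∧ (¬x2 ∨ F))
  step 11: ((x1 ∨ x0) ∧ (¬x2 ∨ ¬x0)) ∧ ((¬x1 ∧ ¬x0) ∧ ¬x2)

Answer: YES — reaches normal form ((x1 ∨ x0) ∧ (¬x2 ∨ ¬x0)) ∧ ((¬x1 ∧ ¬x0) ∧ ¬x2) in 11 ≤ 12 steps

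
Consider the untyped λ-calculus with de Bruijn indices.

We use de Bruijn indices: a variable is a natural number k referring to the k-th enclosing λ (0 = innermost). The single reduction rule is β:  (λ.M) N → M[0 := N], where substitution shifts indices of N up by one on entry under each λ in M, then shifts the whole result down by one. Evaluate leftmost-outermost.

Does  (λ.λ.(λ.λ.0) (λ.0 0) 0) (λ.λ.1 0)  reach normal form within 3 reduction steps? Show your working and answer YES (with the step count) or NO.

Answer: YES — reaches normal form λ.0 in 3 ≤ 3 steps

Reduction:
  start: (λ.λ.(λ.λ.0) (λ.0 0) 0) (λ.λ.1 0)
  →1  λ.(λ.λ.0) (λ.0 0) 0
  →2  λ.(λ.0) 0
  →3  λ.0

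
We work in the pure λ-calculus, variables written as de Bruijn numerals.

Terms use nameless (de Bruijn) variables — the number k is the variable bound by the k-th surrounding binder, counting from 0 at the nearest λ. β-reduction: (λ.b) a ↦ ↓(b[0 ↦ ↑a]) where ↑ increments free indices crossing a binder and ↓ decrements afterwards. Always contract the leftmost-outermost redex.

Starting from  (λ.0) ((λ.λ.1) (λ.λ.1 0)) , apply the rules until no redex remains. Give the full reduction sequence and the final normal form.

  start: (λ.0) ((λ.λ.1) (λ.λ.1 0))
  →1  (λ.λ.1) (λ.λ.1 0)
  →2  λ.λ.λ.1 0

Answer: normal form = λ.λ.λ.1 0  (in 2 steps)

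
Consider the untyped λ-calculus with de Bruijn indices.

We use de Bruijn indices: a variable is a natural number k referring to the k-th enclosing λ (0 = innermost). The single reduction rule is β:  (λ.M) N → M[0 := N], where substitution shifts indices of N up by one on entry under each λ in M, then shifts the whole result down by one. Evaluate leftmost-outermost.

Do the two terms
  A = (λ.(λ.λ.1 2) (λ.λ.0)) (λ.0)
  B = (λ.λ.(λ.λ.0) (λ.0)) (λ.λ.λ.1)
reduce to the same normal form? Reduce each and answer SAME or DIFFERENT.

Answer: SAME — A ⇓ λ.λ.0, B ⇓ λ.λ.0

Reduction:
Term A:
  start: (λ.(λ.λ.1 2) (λ.λ.0)) (λ.0)
  step 1: (λ.λ.1 (λ.0)) (λ.λ.0)
  step 2: λ.(λ.λ.0) (λ.0)
  step 3: λ.λ.0

Term B:
  start: (λ.λ.(λ.λ.0) (λ.0)) (λ.λ.λ.1)
  step 1: λ.(λ.λ.0) (λ.0)
  step 2: λ.λ.0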